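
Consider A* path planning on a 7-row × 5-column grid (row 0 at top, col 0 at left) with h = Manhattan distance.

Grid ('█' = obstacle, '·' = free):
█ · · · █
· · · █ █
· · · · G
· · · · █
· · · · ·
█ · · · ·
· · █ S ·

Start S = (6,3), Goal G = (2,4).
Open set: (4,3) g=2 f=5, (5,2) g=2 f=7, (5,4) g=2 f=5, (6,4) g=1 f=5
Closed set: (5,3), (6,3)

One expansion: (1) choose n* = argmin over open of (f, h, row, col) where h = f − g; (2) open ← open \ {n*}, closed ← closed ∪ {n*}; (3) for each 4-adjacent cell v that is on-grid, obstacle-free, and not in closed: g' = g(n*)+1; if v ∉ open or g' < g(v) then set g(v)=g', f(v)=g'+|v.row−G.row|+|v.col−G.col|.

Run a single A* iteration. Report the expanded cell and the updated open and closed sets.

step 1: expand (4,3) (f=5, h=3) → closed; open now [(3,3) g=3 f=5, (4,2) g=3 f=7, (4,4) g=3 f=5, (5,2) g=2 f=7, (5,4) g=2 f=5, (6,4) g=1 f=5]

expanded=(4,3); open=[(3,3) g=3 f=5, (4,2) g=3 f=7, (4,4) g=3 f=5, (5,2) g=2 f=7, (5,4) g=2 f=5, (6,4) g=1 f=5]; closed=[(4,3), (5,3), (6,3)]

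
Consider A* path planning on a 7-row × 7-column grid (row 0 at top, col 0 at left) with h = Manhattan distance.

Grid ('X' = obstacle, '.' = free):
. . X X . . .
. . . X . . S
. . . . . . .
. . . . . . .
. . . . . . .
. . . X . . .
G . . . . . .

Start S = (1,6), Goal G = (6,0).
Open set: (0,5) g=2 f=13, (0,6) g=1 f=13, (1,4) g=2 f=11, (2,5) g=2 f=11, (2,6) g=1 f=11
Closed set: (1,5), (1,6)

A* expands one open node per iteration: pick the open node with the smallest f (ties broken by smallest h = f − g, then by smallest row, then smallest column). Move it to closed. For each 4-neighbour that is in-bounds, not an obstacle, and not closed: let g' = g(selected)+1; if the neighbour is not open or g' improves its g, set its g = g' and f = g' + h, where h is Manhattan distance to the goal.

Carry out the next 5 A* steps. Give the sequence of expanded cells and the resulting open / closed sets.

step 1: expand (1,4) (f=11, h=9) → closed; open now [(0,4) g=3 f=13, (0,5) g=2 f=13, (0,6) g=1 f=13, (2,4) g=3 f=11, (2,5) g=2 f=11, (2,6) g=1 f=11]
step 2: expand (2,4) (f=11, h=8) → closed; open now [(0,4) g=3 f=13, (0,5) g=2 f=13, (0,6) g=1 f=13, (2,3) g=4 f=11, (2,5) g=2 f=11, (2,6) g=1 f=11, (3,4) g=4 f=11]
step 3: expand (2,3) (f=11, h=7) → closed; open now [(0,4) g=3 f=13, (0,5) g=2 f=13, (0,6) g=1 f=13, (2,2) g=5 f=11, (2,5) g=2 f=11, (2,6) g=1 f=11, (3,3) g=5 f=11, (3,4) g=4 f=11]
step 4: expand (2,2) (f=11, h=6) → closed; open now [(0,4) g=3 f=13, (0,5) g=2 f=13, (0,6) g=1 f=13, (1,2) g=6 f=13, (2,1) g=6 f=11, (2,5) g=2 f=11, (2,6) g=1 f=11, (3,2) g=6 f=11, (3,3) g=5 f=11, (3,4) g=4 f=11]
step 5: expand (2,1) (f=11, h=5) → closed; open now [(0,4) g=3 f=13, (0,5) g=2 f=13, (0,6) g=1 f=13, (1,1) g=7 f=13, (1,2) g=6 f=13, (2,0) g=7 f=11, (2,5) g=2 f=11, (2,6) g=1 f=11, (3,1) g=7 f=11, (3,2) g=6 f=11, (3,3) g=5 f=11, (3,4) g=4 f=11]

order=[(1,4) → (2,4) → (2,3) → (2,2) → (2,1)]; open=[(0,4) g=3 f=13, (0,5) g=2 f=13, (0,6) g=1 f=13, (1,1) g=7 f=13, (1,2) g=6 f=13, (2,0) g=7 f=11, (2,5) g=2 f=11, (2,6) g=1 f=11, (3,1) g=7 f=11, (3,2) g=6 f=11, (3,3) g=5 f=11, (3,4) g=4 f=11]; closed=[(1,4), (1,5), (1,6), (2,1), (2,2), (2,3), (2,4)]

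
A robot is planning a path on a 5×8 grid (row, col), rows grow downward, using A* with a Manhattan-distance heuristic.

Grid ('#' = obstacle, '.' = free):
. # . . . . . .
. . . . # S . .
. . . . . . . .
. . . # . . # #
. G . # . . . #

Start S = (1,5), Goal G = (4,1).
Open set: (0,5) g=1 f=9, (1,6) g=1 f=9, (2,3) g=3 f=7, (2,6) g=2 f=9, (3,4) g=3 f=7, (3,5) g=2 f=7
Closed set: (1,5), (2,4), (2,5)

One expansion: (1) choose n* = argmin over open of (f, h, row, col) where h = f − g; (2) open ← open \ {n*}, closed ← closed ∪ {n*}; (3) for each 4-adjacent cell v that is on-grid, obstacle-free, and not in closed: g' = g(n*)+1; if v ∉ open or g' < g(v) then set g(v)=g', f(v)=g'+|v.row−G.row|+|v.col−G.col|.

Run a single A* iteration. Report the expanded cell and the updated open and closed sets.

expanded=(2,3); open=[(0,5) g=1 f=9, (1,3) g=4 f=9, (1,6) g=1 f=9, (2,2) g=4 f=7, (2,6) g=2 f=9, (3,4) g=3 f=7, (3,5) g=2 f=7]; closed=[(1,5), (2,3), (2,4), (2,5)]

step 1: expand (2,3) (f=7, h=4) → closed; open now [(0,5) g=1 f=9, (1,3) g=4 f=9, (1,6) g=1 f=9, (2,2) g=4 f=7, (2,6) g=2 f=9, (3,4) g=3 f=7, (3,5) g=2 f=7]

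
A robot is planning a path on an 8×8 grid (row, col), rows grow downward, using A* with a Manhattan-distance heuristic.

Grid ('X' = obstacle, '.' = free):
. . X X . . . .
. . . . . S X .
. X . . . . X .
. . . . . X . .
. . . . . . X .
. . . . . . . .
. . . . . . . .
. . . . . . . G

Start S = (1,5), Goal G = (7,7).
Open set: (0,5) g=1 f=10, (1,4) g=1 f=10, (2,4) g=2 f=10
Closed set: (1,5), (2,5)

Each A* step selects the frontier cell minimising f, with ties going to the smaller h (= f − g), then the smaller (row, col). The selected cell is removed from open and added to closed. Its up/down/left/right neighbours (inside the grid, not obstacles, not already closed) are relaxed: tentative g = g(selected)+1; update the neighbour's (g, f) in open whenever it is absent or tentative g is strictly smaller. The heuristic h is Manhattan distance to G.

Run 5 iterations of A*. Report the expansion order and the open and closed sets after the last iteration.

step 1: expand (2,4) (f=10, h=8) → closed; open now [(0,5) g=1 f=10, (1,4) g=1 f=10, (2,3) g=3 f=12, (3,4) g=3 f=10]
step 2: expand (3,4) (f=10, h=7) → closed; open now [(0,5) g=1 f=10, (1,4) g=1 f=10, (2,3) g=3 f=12, (3,3) g=4 f=12, (4,4) g=4 f=10]
step 3: expand (4,4) (f=10, h=6) → closed; open now [(0,5) g=1 f=10, (1,4) g=1 f=10, (2,3) g=3 f=12, (3,3) g=4 f=12, (4,3) g=5 f=12, (4,5) g=5 f=10, (5,4) g=5 f=10]
step 4: expand (4,5) (f=10, h=5) → closed; open now [(0,5) g=1 f=10, (1,4) g=1 f=10, (2,3) g=3 f=12, (3,3) g=4 f=12, (4,3) g=5 f=12, (5,4) g=5 f=10, (5,5) g=6 f=10]
step 5: expand (5,5) (f=10, h=4) → closed; open now [(0,5) g=1 f=10, (1,4) g=1 f=10, (2,3) g=3 f=12, (3,3) g=4 f=12, (4,3) g=5 f=12, (5,4) g=5 f=10, (5,6) g=7 f=10, (6,5) g=7 f=10]

order=[(2,4) → (3,4) → (4,4) → (4,5) → (5,5)]; open=[(0,5) g=1 f=10, (1,4) g=1 f=10, (2,3) g=3 f=12, (3,3) g=4 f=12, (4,3) g=5 f=12, (5,4) g=5 f=10, (5,6) g=7 f=10, (6,5) g=7 f=10]; closed=[(1,5), (2,4), (2,5), (3,4), (4,4), (4,5), (5,5)]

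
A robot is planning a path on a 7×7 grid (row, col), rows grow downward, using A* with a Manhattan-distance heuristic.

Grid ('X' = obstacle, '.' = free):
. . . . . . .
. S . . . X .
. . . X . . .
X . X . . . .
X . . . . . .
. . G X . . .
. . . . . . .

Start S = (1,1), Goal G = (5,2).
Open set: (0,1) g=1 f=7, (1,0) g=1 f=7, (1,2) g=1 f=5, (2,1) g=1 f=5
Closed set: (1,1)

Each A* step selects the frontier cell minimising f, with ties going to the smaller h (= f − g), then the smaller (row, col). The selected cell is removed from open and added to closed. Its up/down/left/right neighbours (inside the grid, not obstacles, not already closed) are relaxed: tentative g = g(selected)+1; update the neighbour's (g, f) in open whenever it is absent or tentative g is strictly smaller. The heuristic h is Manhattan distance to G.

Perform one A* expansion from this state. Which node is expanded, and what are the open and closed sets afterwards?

expanded=(1,2); open=[(0,1) g=1 f=7, (0,2) g=2 f=7, (1,0) g=1 f=7, (1,3) g=2 f=7, (2,1) g=1 f=5, (2,2) g=2 f=5]; closed=[(1,1), (1,2)]

step 1: expand (1,2) (f=5, h=4) → closed; open now [(0,1) g=1 f=7, (0,2) g=2 f=7, (1,0) g=1 f=7, (1,3) g=2 f=7, (2,1) g=1 f=5, (2,2) g=2 f=5]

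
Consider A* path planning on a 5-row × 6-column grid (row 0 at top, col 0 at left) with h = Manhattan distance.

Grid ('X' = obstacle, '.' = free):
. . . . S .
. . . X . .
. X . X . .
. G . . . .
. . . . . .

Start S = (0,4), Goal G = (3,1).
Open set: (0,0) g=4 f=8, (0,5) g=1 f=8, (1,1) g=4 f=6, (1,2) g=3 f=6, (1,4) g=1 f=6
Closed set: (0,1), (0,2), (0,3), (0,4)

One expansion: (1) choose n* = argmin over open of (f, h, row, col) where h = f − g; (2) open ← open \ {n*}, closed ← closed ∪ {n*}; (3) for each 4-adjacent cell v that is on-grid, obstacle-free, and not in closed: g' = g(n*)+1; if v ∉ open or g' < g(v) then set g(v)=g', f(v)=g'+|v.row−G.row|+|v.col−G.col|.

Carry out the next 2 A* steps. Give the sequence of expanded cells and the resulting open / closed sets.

order=[(1,1) → (1,2)]; open=[(0,0) g=4 f=8, (0,5) g=1 f=8, (1,0) g=5 f=8, (1,4) g=1 f=6, (2,2) g=4 f=6]; closed=[(0,1), (0,2), (0,3), (0,4), (1,1), (1,2)]

step 1: expand (1,1) (f=6, h=2) → closed; open now [(0,0) g=4 f=8, (0,5) g=1 f=8, (1,0) g=5 f=8, (1,2) g=3 f=6, (1,4) g=1 f=6]
step 2: expand (1,2) (f=6, h=3) → closed; open now [(0,0) g=4 f=8, (0,5) g=1 f=8, (1,0) g=5 f=8, (1,4) g=1 f=6, (2,2) g=4 f=6]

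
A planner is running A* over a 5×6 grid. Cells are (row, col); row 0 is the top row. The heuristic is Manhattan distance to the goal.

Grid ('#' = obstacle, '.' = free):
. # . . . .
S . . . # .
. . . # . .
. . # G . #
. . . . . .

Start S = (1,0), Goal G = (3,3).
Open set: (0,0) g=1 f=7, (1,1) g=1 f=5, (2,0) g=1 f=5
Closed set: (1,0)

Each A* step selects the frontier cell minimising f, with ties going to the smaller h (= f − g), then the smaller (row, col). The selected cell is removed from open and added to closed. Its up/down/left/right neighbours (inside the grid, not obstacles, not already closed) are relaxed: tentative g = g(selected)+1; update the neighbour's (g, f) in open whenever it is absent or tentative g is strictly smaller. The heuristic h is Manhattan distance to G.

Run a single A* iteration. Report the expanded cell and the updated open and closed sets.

step 1: expand (1,1) (f=5, h=4) → closed; open now [(0,0) g=1 f=7, (1,2) g=2 f=5, (2,0) g=1 f=5, (2,1) g=2 f=5]

expanded=(1,1); open=[(0,0) g=1 f=7, (1,2) g=2 f=5, (2,0) g=1 f=5, (2,1) g=2 f=5]; closed=[(1,0), (1,1)]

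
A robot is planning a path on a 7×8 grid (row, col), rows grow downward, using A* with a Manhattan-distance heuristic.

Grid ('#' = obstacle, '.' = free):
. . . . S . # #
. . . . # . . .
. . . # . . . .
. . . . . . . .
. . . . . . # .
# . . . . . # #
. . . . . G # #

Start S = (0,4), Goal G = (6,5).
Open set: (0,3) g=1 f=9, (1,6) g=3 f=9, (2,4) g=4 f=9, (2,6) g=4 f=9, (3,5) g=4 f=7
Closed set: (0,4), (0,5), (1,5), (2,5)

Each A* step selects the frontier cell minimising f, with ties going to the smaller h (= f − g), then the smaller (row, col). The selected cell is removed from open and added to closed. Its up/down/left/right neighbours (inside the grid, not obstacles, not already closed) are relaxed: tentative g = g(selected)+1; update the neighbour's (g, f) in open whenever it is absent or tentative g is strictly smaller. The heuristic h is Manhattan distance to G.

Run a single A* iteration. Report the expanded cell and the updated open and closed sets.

expanded=(3,5); open=[(0,3) g=1 f=9, (1,6) g=3 f=9, (2,4) g=4 f=9, (2,6) g=4 f=9, (3,4) g=5 f=9, (3,6) g=5 f=9, (4,5) g=5 f=7]; closed=[(0,4), (0,5), (1,5), (2,5), (3,5)]

step 1: expand (3,5) (f=7, h=3) → closed; open now [(0,3) g=1 f=9, (1,6) g=3 f=9, (2,4) g=4 f=9, (2,6) g=4 f=9, (3,4) g=5 f=9, (3,6) g=5 f=9, (4,5) g=5 f=7]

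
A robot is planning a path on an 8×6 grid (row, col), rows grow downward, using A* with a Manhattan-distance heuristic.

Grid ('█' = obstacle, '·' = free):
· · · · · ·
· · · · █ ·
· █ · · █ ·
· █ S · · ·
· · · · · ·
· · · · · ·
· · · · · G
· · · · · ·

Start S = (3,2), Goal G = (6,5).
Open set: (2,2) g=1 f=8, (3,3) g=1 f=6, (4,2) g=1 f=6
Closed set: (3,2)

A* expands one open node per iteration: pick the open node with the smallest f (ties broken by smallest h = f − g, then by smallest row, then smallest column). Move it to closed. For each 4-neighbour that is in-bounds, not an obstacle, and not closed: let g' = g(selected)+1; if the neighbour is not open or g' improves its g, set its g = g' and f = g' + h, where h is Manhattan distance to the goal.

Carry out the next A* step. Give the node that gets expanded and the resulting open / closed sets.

expanded=(3,3); open=[(2,2) g=1 f=8, (2,3) g=2 f=8, (3,4) g=2 f=6, (4,2) g=1 f=6, (4,3) g=2 f=6]; closed=[(3,2), (3,3)]

step 1: expand (3,3) (f=6, h=5) → closed; open now [(2,2) g=1 f=8, (2,3) g=2 f=8, (3,4) g=2 f=6, (4,2) g=1 f=6, (4,3) g=2 f=6]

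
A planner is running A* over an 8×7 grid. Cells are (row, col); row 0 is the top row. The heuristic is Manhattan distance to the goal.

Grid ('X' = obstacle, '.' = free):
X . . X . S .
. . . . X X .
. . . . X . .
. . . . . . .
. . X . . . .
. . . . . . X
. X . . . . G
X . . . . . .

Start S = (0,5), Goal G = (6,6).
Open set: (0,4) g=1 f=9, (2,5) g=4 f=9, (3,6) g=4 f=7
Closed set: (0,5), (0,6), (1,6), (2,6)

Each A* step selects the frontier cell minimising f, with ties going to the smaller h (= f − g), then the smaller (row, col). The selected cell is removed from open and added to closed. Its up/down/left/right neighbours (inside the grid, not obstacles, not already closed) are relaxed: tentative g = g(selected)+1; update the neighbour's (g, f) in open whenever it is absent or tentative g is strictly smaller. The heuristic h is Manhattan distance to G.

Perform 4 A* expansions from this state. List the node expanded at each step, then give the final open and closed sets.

step 1: expand (3,6) (f=7, h=3) → closed; open now [(0,4) g=1 f=9, (2,5) g=4 f=9, (3,5) g=5 f=9, (4,6) g=5 f=7]
step 2: expand (4,6) (f=7, h=2) → closed; open now [(0,4) g=1 f=9, (2,5) g=4 f=9, (3,5) g=5 f=9, (4,5) g=6 f=9]
step 3: expand (4,5) (f=9, h=3) → closed; open now [(0,4) g=1 f=9, (2,5) g=4 f=9, (3,5) g=5 f=9, (4,4) g=7 f=11, (5,5) g=7 f=9]
step 4: expand (5,5) (f=9, h=2) → closed; open now [(0,4) g=1 f=9, (2,5) g=4 f=9, (3,5) g=5 f=9, (4,4) g=7 f=11, (5,4) g=8 f=11, (6,5) g=8 f=9]

order=[(3,6) → (4,6) → (4,5) → (5,5)]; open=[(0,4) g=1 f=9, (2,5) g=4 f=9, (3,5) g=5 f=9, (4,4) g=7 f=11, (5,4) g=8 f=11, (6,5) g=8 f=9]; closed=[(0,5), (0,6), (1,6), (2,6), (3,6), (4,5), (4,6), (5,5)]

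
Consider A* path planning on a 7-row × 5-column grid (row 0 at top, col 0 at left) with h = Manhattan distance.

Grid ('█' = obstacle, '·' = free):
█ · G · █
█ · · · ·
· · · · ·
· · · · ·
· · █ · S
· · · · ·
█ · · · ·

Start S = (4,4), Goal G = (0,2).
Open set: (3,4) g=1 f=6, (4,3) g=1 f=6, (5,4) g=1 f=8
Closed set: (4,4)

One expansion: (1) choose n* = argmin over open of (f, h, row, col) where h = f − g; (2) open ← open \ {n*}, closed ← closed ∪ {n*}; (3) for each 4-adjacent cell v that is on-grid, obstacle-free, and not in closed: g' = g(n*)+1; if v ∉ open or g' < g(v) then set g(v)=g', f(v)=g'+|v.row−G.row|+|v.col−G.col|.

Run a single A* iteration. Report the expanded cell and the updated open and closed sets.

step 1: expand (3,4) (f=6, h=5) → closed; open now [(2,4) g=2 f=6, (3,3) g=2 f=6, (4,3) g=1 f=6, (5,4) g=1 f=8]

expanded=(3,4); open=[(2,4) g=2 f=6, (3,3) g=2 f=6, (4,3) g=1 f=6, (5,4) g=1 f=8]; closed=[(3,4), (4,4)]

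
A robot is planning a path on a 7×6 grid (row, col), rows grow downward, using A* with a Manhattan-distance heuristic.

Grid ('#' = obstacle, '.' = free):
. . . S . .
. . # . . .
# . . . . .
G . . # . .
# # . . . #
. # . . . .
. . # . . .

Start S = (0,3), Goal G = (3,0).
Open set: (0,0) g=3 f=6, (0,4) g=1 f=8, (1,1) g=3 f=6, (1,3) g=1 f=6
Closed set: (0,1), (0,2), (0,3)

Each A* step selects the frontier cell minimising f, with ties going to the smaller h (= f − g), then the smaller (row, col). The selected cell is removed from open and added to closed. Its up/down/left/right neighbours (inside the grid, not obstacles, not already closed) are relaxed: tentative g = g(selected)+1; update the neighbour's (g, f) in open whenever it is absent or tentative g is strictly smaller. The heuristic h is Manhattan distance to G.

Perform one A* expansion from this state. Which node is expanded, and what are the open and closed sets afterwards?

expanded=(0,0); open=[(0,4) g=1 f=8, (1,0) g=4 f=6, (1,1) g=3 f=6, (1,3) g=1 f=6]; closed=[(0,0), (0,1), (0,2), (0,3)]

step 1: expand (0,0) (f=6, h=3) → closed; open now [(0,4) g=1 f=8, (1,0) g=4 f=6, (1,1) g=3 f=6, (1,3) g=1 f=6]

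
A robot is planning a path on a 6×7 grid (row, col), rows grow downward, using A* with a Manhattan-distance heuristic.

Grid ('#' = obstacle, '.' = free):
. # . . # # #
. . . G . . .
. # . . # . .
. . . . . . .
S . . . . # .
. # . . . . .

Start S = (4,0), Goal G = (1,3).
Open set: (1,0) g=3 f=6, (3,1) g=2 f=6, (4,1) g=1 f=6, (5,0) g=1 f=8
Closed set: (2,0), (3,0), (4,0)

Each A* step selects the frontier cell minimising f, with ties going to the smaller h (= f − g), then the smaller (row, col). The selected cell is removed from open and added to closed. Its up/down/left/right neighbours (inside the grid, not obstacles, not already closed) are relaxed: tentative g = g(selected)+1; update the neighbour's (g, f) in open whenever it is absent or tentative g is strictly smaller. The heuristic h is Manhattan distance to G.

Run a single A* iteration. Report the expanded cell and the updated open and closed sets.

step 1: expand (1,0) (f=6, h=3) → closed; open now [(0,0) g=4 f=8, (1,1) g=4 f=6, (3,1) g=2 f=6, (4,1) g=1 f=6, (5,0) g=1 f=8]

expanded=(1,0); open=[(0,0) g=4 f=8, (1,1) g=4 f=6, (3,1) g=2 f=6, (4,1) g=1 f=6, (5,0) g=1 f=8]; closed=[(1,0), (2,0), (3,0), (4,0)]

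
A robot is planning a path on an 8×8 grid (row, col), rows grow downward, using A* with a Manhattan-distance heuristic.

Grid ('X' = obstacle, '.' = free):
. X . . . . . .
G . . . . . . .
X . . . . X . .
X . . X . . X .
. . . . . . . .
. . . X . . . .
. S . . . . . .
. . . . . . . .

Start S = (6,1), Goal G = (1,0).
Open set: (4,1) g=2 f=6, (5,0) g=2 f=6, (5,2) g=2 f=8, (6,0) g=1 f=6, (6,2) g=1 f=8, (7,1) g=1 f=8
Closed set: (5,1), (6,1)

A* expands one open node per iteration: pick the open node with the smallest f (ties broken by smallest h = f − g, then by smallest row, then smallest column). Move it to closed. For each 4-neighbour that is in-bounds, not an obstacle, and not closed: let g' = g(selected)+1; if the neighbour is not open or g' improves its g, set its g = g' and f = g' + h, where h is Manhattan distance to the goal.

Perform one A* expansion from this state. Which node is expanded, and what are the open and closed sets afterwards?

expanded=(4,1); open=[(3,1) g=3 f=6, (4,0) g=3 f=6, (4,2) g=3 f=8, (5,0) g=2 f=6, (5,2) g=2 f=8, (6,0) g=1 f=6, (6,2) g=1 f=8, (7,1) g=1 f=8]; closed=[(4,1), (5,1), (6,1)]

step 1: expand (4,1) (f=6, h=4) → closed; open now [(3,1) g=3 f=6, (4,0) g=3 f=6, (4,2) g=3 f=8, (5,0) g=2 f=6, (5,2) g=2 f=8, (6,0) g=1 f=6, (6,2) g=1 f=8, (7,1) g=1 f=8]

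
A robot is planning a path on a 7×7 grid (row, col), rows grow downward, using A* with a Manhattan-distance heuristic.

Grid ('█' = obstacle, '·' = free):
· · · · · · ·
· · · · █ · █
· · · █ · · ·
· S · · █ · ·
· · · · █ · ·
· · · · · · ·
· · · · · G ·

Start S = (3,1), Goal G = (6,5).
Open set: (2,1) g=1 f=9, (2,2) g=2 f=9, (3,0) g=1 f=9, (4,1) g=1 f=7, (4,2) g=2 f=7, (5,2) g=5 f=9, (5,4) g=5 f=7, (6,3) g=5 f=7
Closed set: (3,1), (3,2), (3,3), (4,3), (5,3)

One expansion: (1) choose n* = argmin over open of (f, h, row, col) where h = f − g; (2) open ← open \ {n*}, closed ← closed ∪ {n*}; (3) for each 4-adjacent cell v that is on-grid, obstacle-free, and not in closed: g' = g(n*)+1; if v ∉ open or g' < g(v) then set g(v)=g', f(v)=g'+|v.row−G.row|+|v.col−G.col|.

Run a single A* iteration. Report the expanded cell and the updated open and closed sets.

step 1: expand (5,4) (f=7, h=2) → closed; open now [(2,1) g=1 f=9, (2,2) g=2 f=9, (3,0) g=1 f=9, (4,1) g=1 f=7, (4,2) g=2 f=7, (5,2) g=5 f=9, (5,5) g=6 f=7, (6,3) g=5 f=7, (6,4) g=6 f=7]

expanded=(5,4); open=[(2,1) g=1 f=9, (2,2) g=2 f=9, (3,0) g=1 f=9, (4,1) g=1 f=7, (4,2) g=2 f=7, (5,2) g=5 f=9, (5,5) g=6 f=7, (6,3) g=5 f=7, (6,4) g=6 f=7]; closed=[(3,1), (3,2), (3,3), (4,3), (5,3), (5,4)]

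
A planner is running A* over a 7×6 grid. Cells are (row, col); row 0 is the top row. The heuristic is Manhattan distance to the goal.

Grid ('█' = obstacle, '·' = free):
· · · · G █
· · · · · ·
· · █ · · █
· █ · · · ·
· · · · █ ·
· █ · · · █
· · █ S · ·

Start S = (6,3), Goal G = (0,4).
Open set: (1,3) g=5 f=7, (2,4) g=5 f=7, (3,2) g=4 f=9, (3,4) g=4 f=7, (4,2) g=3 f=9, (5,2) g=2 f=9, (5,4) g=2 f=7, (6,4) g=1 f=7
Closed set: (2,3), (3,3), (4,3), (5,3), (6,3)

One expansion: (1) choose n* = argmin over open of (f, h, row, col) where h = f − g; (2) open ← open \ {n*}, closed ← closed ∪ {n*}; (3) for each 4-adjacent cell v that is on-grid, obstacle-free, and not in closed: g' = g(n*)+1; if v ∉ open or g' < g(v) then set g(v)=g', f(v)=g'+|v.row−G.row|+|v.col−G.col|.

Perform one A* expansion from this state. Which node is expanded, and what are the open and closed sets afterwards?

expanded=(1,3); open=[(0,3) g=6 f=7, (1,2) g=6 f=9, (1,4) g=6 f=7, (2,4) g=5 f=7, (3,2) g=4 f=9, (3,4) g=4 f=7, (4,2) g=3 f=9, (5,2) g=2 f=9, (5,4) g=2 f=7, (6,4) g=1 f=7]; closed=[(1,3), (2,3), (3,3), (4,3), (5,3), (6,3)]

step 1: expand (1,3) (f=7, h=2) → closed; open now [(0,3) g=6 f=7, (1,2) g=6 f=9, (1,4) g=6 f=7, (2,4) g=5 f=7, (3,2) g=4 f=9, (3,4) g=4 f=7, (4,2) g=3 f=9, (5,2) g=2 f=9, (5,4) g=2 f=7, (6,4) g=1 f=7]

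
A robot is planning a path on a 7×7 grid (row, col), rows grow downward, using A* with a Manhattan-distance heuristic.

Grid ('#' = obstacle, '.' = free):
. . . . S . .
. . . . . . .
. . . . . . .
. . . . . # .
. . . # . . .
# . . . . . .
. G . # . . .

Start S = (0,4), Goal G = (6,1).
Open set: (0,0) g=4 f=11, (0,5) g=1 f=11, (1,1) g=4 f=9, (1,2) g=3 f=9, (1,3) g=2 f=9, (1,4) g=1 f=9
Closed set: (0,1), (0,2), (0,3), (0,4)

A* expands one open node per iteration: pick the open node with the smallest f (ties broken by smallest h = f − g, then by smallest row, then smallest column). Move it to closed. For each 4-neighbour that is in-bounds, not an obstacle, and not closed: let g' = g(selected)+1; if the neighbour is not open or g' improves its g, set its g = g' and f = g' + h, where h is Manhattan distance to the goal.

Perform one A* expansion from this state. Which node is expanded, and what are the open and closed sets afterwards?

expanded=(1,1); open=[(0,0) g=4 f=11, (0,5) g=1 f=11, (1,0) g=5 f=11, (1,2) g=3 f=9, (1,3) g=2 f=9, (1,4) g=1 f=9, (2,1) g=5 f=9]; closed=[(0,1), (0,2), (0,3), (0,4), (1,1)]

step 1: expand (1,1) (f=9, h=5) → closed; open now [(0,0) g=4 f=11, (0,5) g=1 f=11, (1,0) g=5 f=11, (1,2) g=3 f=9, (1,3) g=2 f=9, (1,4) g=1 f=9, (2,1) g=5 f=9]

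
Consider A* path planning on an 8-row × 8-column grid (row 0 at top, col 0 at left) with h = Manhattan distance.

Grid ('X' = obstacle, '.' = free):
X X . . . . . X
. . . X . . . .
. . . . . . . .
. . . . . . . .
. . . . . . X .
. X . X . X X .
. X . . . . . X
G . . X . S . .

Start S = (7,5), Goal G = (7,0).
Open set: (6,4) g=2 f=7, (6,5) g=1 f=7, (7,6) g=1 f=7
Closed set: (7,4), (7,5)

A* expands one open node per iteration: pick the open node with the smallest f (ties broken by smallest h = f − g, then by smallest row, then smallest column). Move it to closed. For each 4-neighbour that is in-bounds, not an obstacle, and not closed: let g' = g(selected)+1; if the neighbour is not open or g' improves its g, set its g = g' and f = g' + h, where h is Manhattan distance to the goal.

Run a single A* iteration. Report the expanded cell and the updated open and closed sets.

expanded=(6,4); open=[(5,4) g=3 f=9, (6,3) g=3 f=7, (6,5) g=1 f=7, (7,6) g=1 f=7]; closed=[(6,4), (7,4), (7,5)]

step 1: expand (6,4) (f=7, h=5) → closed; open now [(5,4) g=3 f=9, (6,3) g=3 f=7, (6,5) g=1 f=7, (7,6) g=1 f=7]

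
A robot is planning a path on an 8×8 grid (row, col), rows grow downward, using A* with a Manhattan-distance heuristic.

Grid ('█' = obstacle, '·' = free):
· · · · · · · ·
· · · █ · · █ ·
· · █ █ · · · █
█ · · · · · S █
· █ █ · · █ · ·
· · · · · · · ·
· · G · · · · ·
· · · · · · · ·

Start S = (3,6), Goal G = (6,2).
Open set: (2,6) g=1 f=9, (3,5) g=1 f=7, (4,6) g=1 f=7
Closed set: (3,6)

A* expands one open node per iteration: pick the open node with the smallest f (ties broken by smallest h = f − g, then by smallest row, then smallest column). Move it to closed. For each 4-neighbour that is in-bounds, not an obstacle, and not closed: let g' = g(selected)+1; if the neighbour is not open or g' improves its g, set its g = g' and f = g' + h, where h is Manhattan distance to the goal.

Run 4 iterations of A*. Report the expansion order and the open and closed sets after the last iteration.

step 1: expand (3,5) (f=7, h=6) → closed; open now [(2,5) g=2 f=9, (2,6) g=1 f=9, (3,4) g=2 f=7, (4,6) g=1 f=7]
step 2: expand (3,4) (f=7, h=5) → closed; open now [(2,4) g=3 f=9, (2,5) g=2 f=9, (2,6) g=1 f=9, (3,3) g=3 f=7, (4,4) g=3 f=7, (4,6) g=1 f=7]
step 3: expand (3,3) (f=7, h=4) → closed; open now [(2,4) g=3 f=9, (2,5) g=2 f=9, (2,6) g=1 f=9, (3,2) g=4 f=7, (4,3) g=4 f=7, (4,4) g=3 f=7, (4,6) g=1 f=7]
step 4: expand (3,2) (f=7, h=3) → closed; open now [(2,4) g=3 f=9, (2,5) g=2 f=9, (2,6) g=1 f=9, (3,1) g=5 f=9, (4,3) g=4 f=7, (4,4) g=3 f=7, (4,6) g=1 f=7]

order=[(3,5) → (3,4) → (3,3) → (3,2)]; open=[(2,4) g=3 f=9, (2,5) g=2 f=9, (2,6) g=1 f=9, (3,1) g=5 f=9, (4,3) g=4 f=7, (4,4) g=3 f=7, (4,6) g=1 f=7]; closed=[(3,2), (3,3), (3,4), (3,5), (3,6)]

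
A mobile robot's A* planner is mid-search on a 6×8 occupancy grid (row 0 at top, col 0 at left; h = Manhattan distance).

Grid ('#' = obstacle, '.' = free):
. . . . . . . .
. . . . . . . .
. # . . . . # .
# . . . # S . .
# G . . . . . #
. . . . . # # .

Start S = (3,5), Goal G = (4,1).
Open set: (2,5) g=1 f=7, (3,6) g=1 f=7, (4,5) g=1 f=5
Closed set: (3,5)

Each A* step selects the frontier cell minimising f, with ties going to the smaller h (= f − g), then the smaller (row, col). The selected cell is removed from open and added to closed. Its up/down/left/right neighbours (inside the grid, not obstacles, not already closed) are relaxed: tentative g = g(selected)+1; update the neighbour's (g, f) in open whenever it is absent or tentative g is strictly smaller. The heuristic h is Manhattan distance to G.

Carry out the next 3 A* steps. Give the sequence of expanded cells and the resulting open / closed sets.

order=[(4,5) → (4,4) → (4,3)]; open=[(2,5) g=1 f=7, (3,3) g=4 f=7, (3,6) g=1 f=7, (4,2) g=4 f=5, (4,6) g=2 f=7, (5,3) g=4 f=7, (5,4) g=3 f=7]; closed=[(3,5), (4,3), (4,4), (4,5)]

step 1: expand (4,5) (f=5, h=4) → closed; open now [(2,5) g=1 f=7, (3,6) g=1 f=7, (4,4) g=2 f=5, (4,6) g=2 f=7]
step 2: expand (4,4) (f=5, h=3) → closed; open now [(2,5) g=1 f=7, (3,6) g=1 f=7, (4,3) g=3 f=5, (4,6) g=2 f=7, (5,4) g=3 f=7]
step 3: expand (4,3) (f=5, h=2) → closed; open now [(2,5) g=1 f=7, (3,3) g=4 f=7, (3,6) g=1 f=7, (4,2) g=4 f=5, (4,6) g=2 f=7, (5,3) g=4 f=7, (5,4) g=3 f=7]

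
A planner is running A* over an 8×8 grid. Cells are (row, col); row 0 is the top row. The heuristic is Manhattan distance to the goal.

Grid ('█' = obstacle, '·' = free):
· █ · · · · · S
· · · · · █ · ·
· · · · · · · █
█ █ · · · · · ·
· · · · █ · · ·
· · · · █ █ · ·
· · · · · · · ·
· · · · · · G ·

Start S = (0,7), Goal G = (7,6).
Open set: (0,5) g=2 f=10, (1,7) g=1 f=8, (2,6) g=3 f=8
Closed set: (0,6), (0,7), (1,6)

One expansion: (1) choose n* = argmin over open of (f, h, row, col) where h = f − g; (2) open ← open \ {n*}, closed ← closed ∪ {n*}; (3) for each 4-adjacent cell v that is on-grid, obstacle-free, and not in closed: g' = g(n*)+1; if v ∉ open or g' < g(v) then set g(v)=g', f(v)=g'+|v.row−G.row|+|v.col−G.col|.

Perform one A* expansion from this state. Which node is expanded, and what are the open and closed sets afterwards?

step 1: expand (2,6) (f=8, h=5) → closed; open now [(0,5) g=2 f=10, (1,7) g=1 f=8, (2,5) g=4 f=10, (3,6) g=4 f=8]

expanded=(2,6); open=[(0,5) g=2 f=10, (1,7) g=1 f=8, (2,5) g=4 f=10, (3,6) g=4 f=8]; closed=[(0,6), (0,7), (1,6), (2,6)]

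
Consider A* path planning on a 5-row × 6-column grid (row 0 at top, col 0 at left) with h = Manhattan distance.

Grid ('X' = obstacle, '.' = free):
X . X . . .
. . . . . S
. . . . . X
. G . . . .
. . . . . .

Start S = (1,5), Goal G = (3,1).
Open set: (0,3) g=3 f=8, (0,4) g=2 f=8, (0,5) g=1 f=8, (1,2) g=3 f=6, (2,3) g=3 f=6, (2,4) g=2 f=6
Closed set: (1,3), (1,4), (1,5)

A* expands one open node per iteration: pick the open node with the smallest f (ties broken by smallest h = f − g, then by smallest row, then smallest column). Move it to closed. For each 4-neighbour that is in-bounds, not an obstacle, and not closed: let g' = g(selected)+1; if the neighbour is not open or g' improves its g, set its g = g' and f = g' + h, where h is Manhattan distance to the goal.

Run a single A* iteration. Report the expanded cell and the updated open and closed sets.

expanded=(1,2); open=[(0,3) g=3 f=8, (0,4) g=2 f=8, (0,5) g=1 f=8, (1,1) g=4 f=6, (2,2) g=4 f=6, (2,3) g=3 f=6, (2,4) g=2 f=6]; closed=[(1,2), (1,3), (1,4), (1,5)]

step 1: expand (1,2) (f=6, h=3) → closed; open now [(0,3) g=3 f=8, (0,4) g=2 f=8, (0,5) g=1 f=8, (1,1) g=4 f=6, (2,2) g=4 f=6, (2,3) g=3 f=6, (2,4) g=2 f=6]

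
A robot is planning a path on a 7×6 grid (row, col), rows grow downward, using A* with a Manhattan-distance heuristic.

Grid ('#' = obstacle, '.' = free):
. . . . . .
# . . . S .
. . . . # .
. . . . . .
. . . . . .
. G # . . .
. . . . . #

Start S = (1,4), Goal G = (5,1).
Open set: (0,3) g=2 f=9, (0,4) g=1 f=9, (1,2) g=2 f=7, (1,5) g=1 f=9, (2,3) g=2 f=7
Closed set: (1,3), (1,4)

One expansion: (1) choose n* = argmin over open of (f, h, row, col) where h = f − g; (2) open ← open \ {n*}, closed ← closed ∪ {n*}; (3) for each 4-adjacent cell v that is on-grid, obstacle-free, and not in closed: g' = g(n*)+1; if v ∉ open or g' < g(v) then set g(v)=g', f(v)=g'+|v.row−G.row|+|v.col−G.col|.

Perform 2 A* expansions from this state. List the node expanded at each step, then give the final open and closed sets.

order=[(1,2) → (1,1)]; open=[(0,1) g=4 f=9, (0,2) g=3 f=9, (0,3) g=2 f=9, (0,4) g=1 f=9, (1,5) g=1 f=9, (2,1) g=4 f=7, (2,2) g=3 f=7, (2,3) g=2 f=7]; closed=[(1,1), (1,2), (1,3), (1,4)]

step 1: expand (1,2) (f=7, h=5) → closed; open now [(0,2) g=3 f=9, (0,3) g=2 f=9, (0,4) g=1 f=9, (1,1) g=3 f=7, (1,5) g=1 f=9, (2,2) g=3 f=7, (2,3) g=2 f=7]
step 2: expand (1,1) (f=7, h=4) → closed; open now [(0,1) g=4 f=9, (0,2) g=3 f=9, (0,3) g=2 f=9, (0,4) g=1 f=9, (1,5) g=1 f=9, (2,1) g=4 f=7, (2,2) g=3 f=7, (2,3) g=2 f=7]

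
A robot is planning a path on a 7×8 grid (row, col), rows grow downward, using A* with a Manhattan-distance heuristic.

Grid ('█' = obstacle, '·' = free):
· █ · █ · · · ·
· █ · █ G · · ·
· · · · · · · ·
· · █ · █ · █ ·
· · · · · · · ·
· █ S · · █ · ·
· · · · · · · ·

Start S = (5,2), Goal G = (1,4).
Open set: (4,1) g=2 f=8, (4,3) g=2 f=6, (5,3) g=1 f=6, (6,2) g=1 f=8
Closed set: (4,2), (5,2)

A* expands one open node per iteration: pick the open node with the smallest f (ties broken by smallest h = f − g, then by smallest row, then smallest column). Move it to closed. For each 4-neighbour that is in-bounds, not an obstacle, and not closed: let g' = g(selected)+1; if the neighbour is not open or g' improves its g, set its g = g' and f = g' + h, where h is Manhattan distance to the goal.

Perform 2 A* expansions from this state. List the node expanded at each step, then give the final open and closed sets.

order=[(4,3) → (3,3)]; open=[(2,3) g=4 f=6, (4,1) g=2 f=8, (4,4) g=3 f=6, (5,3) g=1 f=6, (6,2) g=1 f=8]; closed=[(3,3), (4,2), (4,3), (5,2)]

step 1: expand (4,3) (f=6, h=4) → closed; open now [(3,3) g=3 f=6, (4,1) g=2 f=8, (4,4) g=3 f=6, (5,3) g=1 f=6, (6,2) g=1 f=8]
step 2: expand (3,3) (f=6, h=3) → closed; open now [(2,3) g=4 f=6, (4,1) g=2 f=8, (4,4) g=3 f=6, (5,3) g=1 f=6, (6,2) g=1 f=8]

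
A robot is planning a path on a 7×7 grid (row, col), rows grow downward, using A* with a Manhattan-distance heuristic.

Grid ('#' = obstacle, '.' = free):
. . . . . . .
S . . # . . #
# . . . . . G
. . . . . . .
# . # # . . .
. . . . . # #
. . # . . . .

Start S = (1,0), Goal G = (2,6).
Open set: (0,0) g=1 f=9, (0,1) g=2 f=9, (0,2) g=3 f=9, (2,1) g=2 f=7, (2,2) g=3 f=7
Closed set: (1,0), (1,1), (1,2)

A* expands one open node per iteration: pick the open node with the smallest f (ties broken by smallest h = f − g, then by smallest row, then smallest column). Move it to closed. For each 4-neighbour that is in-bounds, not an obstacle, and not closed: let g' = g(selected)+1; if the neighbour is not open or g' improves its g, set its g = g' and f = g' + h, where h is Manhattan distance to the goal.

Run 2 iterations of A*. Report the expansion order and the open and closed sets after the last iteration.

step 1: expand (2,2) (f=7, h=4) → closed; open now [(0,0) g=1 f=9, (0,1) g=2 f=9, (0,2) g=3 f=9, (2,1) g=2 f=7, (2,3) g=4 f=7, (3,2) g=4 f=9]
step 2: expand (2,3) (f=7, h=3) → closed; open now [(0,0) g=1 f=9, (0,1) g=2 f=9, (0,2) g=3 f=9, (2,1) g=2 f=7, (2,4) g=5 f=7, (3,2) g=4 f=9, (3,3) g=5 f=9]

order=[(2,2) → (2,3)]; open=[(0,0) g=1 f=9, (0,1) g=2 f=9, (0,2) g=3 f=9, (2,1) g=2 f=7, (2,4) g=5 f=7, (3,2) g=4 f=9, (3,3) g=5 f=9]; closed=[(1,0), (1,1), (1,2), (2,2), (2,3)]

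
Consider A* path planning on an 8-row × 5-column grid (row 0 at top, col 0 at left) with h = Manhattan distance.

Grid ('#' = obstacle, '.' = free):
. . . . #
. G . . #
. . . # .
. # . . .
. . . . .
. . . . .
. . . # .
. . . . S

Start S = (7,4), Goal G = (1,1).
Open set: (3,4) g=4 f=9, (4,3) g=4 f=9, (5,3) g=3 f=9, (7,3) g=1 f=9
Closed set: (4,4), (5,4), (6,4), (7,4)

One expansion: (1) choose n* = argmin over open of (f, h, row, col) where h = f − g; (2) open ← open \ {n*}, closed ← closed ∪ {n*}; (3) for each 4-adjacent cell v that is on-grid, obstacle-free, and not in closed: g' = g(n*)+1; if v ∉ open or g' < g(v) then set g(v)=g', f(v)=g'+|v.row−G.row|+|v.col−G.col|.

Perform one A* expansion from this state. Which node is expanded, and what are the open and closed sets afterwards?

expanded=(3,4); open=[(2,4) g=5 f=9, (3,3) g=5 f=9, (4,3) g=4 f=9, (5,3) g=3 f=9, (7,3) g=1 f=9]; closed=[(3,4), (4,4), (5,4), (6,4), (7,4)]

step 1: expand (3,4) (f=9, h=5) → closed; open now [(2,4) g=5 f=9, (3,3) g=5 f=9, (4,3) g=4 f=9, (5,3) g=3 f=9, (7,3) g=1 f=9]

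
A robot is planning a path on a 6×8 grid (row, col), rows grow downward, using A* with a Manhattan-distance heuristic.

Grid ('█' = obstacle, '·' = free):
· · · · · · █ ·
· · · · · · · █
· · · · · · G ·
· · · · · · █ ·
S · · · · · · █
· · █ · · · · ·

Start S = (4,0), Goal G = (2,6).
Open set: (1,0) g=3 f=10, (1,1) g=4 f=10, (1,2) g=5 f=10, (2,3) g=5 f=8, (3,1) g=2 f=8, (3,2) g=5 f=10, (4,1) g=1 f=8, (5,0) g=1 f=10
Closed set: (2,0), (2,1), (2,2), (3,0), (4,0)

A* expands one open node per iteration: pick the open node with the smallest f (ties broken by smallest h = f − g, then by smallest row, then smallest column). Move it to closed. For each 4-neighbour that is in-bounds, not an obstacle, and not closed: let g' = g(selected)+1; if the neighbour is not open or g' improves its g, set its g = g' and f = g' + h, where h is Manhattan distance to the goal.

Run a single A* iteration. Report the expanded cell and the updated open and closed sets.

expanded=(2,3); open=[(1,0) g=3 f=10, (1,1) g=4 f=10, (1,2) g=5 f=10, (1,3) g=6 f=10, (2,4) g=6 f=8, (3,1) g=2 f=8, (3,2) g=5 f=10, (3,3) g=6 f=10, (4,1) g=1 f=8, (5,0) g=1 f=10]; closed=[(2,0), (2,1), (2,2), (2,3), (3,0), (4,0)]

step 1: expand (2,3) (f=8, h=3) → closed; open now [(1,0) g=3 f=10, (1,1) g=4 f=10, (1,2) g=5 f=10, (1,3) g=6 f=10, (2,4) g=6 f=8, (3,1) g=2 f=8, (3,2) g=5 f=10, (3,3) g=6 f=10, (4,1) g=1 f=8, (5,0) g=1 f=10]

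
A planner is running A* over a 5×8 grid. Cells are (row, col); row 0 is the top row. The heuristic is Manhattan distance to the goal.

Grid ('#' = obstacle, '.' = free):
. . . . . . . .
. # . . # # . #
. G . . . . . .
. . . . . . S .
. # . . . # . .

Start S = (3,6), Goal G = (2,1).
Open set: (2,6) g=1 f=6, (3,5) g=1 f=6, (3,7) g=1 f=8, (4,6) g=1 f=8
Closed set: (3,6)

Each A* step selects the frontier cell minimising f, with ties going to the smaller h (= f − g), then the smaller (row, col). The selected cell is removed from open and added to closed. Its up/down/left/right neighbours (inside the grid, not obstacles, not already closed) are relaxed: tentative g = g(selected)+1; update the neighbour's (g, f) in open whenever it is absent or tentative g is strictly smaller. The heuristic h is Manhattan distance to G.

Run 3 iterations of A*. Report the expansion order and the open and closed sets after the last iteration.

order=[(2,6) → (2,5) → (2,4)]; open=[(1,6) g=2 f=8, (2,3) g=4 f=6, (2,7) g=2 f=8, (3,4) g=4 f=8, (3,5) g=1 f=6, (3,7) g=1 f=8, (4,6) g=1 f=8]; closed=[(2,4), (2,5), (2,6), (3,6)]

step 1: expand (2,6) (f=6, h=5) → closed; open now [(1,6) g=2 f=8, (2,5) g=2 f=6, (2,7) g=2 f=8, (3,5) g=1 f=6, (3,7) g=1 f=8, (4,6) g=1 f=8]
step 2: expand (2,5) (f=6, h=4) → closed; open now [(1,6) g=2 f=8, (2,4) g=3 f=6, (2,7) g=2 f=8, (3,5) g=1 f=6, (3,7) g=1 f=8, (4,6) g=1 f=8]
step 3: expand (2,4) (f=6, h=3) → closed; open now [(1,6) g=2 f=8, (2,3) g=4 f=6, (2,7) g=2 f=8, (3,4) g=4 f=8, (3,5) g=1 f=6, (3,7) g=1 f=8, (4,6) g=1 f=8]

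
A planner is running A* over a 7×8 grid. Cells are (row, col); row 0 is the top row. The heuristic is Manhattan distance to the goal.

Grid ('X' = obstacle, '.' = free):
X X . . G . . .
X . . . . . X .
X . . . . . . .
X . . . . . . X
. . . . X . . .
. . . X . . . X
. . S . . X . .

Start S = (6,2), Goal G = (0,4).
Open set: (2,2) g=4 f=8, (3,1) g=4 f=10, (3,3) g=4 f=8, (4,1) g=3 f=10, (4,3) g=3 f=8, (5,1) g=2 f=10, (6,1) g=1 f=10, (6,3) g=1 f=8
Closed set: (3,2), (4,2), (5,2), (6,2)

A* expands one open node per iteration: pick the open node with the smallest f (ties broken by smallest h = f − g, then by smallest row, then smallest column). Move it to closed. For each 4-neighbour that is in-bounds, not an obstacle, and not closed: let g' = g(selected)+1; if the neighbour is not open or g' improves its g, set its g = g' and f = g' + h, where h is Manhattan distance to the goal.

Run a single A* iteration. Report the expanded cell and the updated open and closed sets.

step 1: expand (2,2) (f=8, h=4) → closed; open now [(1,2) g=5 f=8, (2,1) g=5 f=10, (2,3) g=5 f=8, (3,1) g=4 f=10, (3,3) g=4 f=8, (4,1) g=3 f=10, (4,3) g=3 f=8, (5,1) g=2 f=10, (6,1) g=1 f=10, (6,3) g=1 f=8]

expanded=(2,2); open=[(1,2) g=5 f=8, (2,1) g=5 f=10, (2,3) g=5 f=8, (3,1) g=4 f=10, (3,3) g=4 f=8, (4,1) g=3 f=10, (4,3) g=3 f=8, (5,1) g=2 f=10, (6,1) g=1 f=10, (6,3) g=1 f=8]; closed=[(2,2), (3,2), (4,2), (5,2), (6,2)]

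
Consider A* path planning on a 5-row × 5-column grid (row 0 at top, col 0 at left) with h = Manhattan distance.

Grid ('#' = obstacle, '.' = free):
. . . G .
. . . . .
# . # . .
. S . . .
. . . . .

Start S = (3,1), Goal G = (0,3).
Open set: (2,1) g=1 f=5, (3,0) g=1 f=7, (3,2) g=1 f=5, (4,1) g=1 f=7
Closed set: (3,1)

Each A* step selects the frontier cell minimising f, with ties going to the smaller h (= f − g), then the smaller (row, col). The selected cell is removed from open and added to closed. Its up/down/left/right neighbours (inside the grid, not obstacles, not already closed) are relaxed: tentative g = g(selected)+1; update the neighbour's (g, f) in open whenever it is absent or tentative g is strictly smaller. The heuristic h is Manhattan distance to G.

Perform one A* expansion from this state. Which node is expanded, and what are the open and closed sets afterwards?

step 1: expand (2,1) (f=5, h=4) → closed; open now [(1,1) g=2 f=5, (3,0) g=1 f=7, (3,2) g=1 f=5, (4,1) g=1 f=7]

expanded=(2,1); open=[(1,1) g=2 f=5, (3,0) g=1 f=7, (3,2) g=1 f=5, (4,1) g=1 f=7]; closed=[(2,1), (3,1)]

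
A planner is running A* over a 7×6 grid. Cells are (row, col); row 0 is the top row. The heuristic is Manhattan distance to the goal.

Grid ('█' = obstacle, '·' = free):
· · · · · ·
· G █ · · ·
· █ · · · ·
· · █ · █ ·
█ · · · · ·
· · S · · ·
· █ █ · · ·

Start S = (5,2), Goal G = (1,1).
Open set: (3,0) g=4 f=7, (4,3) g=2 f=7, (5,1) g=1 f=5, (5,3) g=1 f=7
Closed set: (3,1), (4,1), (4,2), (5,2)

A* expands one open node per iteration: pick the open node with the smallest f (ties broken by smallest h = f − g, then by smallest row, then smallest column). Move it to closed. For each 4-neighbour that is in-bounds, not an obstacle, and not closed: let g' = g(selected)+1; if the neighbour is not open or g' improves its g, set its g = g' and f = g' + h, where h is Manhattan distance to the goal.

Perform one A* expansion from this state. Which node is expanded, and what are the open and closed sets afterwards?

step 1: expand (5,1) (f=5, h=4) → closed; open now [(3,0) g=4 f=7, (4,3) g=2 f=7, (5,0) g=2 f=7, (5,3) g=1 f=7]

expanded=(5,1); open=[(3,0) g=4 f=7, (4,3) g=2 f=7, (5,0) g=2 f=7, (5,3) g=1 f=7]; closed=[(3,1), (4,1), (4,2), (5,1), (5,2)]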